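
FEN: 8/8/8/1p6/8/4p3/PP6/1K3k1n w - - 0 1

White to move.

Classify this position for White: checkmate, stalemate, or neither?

White to move; white king on b1.
In check: no.
Legal moves for White: Kc2, Kc1, Ka1, b3, a3, b4, a4.
White has 7 legal moves and is not in check → neither.

neither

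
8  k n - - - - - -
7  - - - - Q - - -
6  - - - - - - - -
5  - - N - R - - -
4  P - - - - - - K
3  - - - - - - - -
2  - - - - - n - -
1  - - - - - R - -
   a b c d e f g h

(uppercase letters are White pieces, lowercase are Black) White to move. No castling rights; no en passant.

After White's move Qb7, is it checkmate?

After Qb7: black king on a8; in check: yes, from the white queen on b7.
King squares — a7: attacked by Qb7; b7: attacked by Nc5; b8: own knight.
Black has no legal moves → checkmate.

yes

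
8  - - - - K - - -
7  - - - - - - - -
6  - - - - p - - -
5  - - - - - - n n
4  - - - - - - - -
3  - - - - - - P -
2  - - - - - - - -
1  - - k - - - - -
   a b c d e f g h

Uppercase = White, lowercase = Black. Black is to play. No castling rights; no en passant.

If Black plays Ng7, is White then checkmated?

After Ng7: white king on e8; in check: yes, from the black knight on g7.
White has 4 legal replies: Kf8, Kd8, Ke7, Kd7.
In check but a legal move exists → not checkmate.

no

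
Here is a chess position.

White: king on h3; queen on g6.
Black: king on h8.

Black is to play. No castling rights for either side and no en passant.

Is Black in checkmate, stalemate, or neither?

Black to move; black king on h8.
In check: no.
King squares — g7: attacked by Qg6; h7: attacked by Qg6; g8: attacked by Qg6.
Legal moves for Black: none.
Not in check and no legal moves → stalemate.

stalemate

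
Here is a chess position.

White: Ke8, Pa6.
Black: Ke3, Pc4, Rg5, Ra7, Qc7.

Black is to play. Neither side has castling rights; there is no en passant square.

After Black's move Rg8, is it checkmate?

yes

After Rg8: white king on e8; in check: yes, from the black rook on g8.
King squares — d7: attacked by Qc7; e7: attacked by Qc7; f7: attacked by Qc7; d8: attacked by Qc7; f8: attacked by Rg8.
White has no legal moves → checkmate.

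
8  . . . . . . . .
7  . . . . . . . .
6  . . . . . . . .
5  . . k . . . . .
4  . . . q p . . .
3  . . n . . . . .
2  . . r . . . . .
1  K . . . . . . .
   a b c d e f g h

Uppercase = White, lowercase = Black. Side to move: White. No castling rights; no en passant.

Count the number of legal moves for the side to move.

White to move; king on a1.
In check: no.
Legal moves: none.
Count: 0.

0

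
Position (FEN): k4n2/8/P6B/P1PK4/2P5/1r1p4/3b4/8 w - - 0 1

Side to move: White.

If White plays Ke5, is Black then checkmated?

After Ke5: black king on a8; in check: no.
Black is not in check, so this cannot be checkmate.

no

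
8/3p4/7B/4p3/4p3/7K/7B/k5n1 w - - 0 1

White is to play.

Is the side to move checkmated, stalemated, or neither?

neither

White to move; white king on h3.
In check: yes, from the black knight on g1.
King squares — g2: available; h2: own bishop; g3: available; g4: available; h4: available.
Legal moves for White: Kh4, Kg4, Kg3, Kg2, Bxg1.
White is in check but has 5 legal moves → neither.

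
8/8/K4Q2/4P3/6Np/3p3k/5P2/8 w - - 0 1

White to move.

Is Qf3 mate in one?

After Qf3: black king on h3; in check: yes, from the white queen on f3.
King squares — g2: attacked by Qf3; h2: attacked by Ng4; g3: attacked by Pf2; g4: attacked by Qf3; h4: own pawn.
Black has no legal moves → checkmate.

yes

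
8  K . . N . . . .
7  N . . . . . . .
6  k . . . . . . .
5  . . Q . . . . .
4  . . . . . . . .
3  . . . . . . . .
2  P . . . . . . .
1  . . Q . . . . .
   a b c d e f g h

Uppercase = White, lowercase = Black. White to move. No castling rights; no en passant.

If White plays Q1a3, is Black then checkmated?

After Q1a3: black king on a6; in check: yes, from the white queen on a3.
King squares — a5: attacked by Qa3; b5: attacked by Qc5; b6: attacked by Qc5; a7: attacked by Qa3; b7: attacked by Ka8.
Black has no legal moves → checkmate.

yes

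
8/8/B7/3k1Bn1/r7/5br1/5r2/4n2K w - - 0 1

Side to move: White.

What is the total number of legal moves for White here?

White to move; king on h1.
In check: yes, from the black bishop on f3.
Legal moves: none.
Count: 0.

0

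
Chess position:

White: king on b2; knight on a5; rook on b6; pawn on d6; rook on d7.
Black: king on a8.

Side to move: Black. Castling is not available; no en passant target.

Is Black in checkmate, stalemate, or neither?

stalemate

Black to move; black king on a8.
In check: no.
King squares — a7: attacked by Rd7; b7: attacked by Na5; b8: attacked by Rb6.
Legal moves for Black: none.
Not in check and no legal moves → stalemate.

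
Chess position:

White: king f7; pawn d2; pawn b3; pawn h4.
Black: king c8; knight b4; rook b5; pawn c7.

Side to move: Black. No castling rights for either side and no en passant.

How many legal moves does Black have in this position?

Black to move; king on c8.
In check: no.
Legal moves: Kd8, Kb8, Kd7, Kb7, Rb8, Rb7, Rb6, Rh5, Rg5, Rf5+, Re5, Rd5, Rc5, Ra5, Nc6, Na6, Nd5, Nd3, Nc2, Na2, c6, c5.
Count: 22.

22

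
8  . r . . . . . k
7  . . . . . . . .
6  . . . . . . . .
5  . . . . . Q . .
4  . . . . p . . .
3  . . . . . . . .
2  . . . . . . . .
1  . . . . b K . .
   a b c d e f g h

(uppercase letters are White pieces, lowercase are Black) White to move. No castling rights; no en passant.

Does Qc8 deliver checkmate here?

After Qc8: black king on h8; in check: yes, from the white queen on c8.
Black has 3 legal replies: Kh7, Kg7, Rxc8.
In check but a legal move exists → not checkmate.

no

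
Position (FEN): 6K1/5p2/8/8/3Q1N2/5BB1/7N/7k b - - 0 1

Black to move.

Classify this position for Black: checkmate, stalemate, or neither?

Black to move; black king on h1.
In check: yes, from the white bishop on f3.
King squares — g1: attacked by Qd4; g2: attacked by Bf3; h2: attacked by Bg3.
Legal moves for Black: none.
In check with no legal moves → checkmate.

checkmate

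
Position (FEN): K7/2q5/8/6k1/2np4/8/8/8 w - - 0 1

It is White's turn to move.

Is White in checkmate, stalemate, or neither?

White to move; white king on a8.
In check: no.
King squares — a7: attacked by Qc7; b7: attacked by Qc7; b8: attacked by Qc7.
Legal moves for White: none.
Not in check and no legal moves → stalemate.

stalemate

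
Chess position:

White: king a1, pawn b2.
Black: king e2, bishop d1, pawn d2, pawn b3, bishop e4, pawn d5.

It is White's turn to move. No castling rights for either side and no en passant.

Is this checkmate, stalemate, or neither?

stalemate

White to move; white king on a1.
In check: no.
King squares — b1: attacked by Be4; a2: attacked by Pb3; b2: own pawn.
Legal moves for White: none.
Not in check and no legal moves → stalemate.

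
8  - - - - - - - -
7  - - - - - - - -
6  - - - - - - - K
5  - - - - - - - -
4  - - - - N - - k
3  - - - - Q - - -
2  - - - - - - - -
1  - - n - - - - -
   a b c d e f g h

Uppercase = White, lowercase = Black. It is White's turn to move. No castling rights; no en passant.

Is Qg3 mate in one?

yes

After Qg3: black king on h4; in check: yes, from the white queen on g3.
King squares — g3: attacked by Ne4; h3: attacked by Qg3; g4: attacked by Qg3; g5: attacked by Qg3; h5: attacked by Kh6.
Black has no legal moves → checkmate.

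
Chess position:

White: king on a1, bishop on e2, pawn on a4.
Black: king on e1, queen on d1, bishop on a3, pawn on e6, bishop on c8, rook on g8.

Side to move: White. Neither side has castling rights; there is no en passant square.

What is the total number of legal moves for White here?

2

White to move; king on a1.
In check: yes, from the black queen on d1.
Legal moves: Ka2, Bxd1.
Count: 2.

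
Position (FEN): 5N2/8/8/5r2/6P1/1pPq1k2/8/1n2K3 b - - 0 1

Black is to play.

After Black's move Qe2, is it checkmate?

yes

After Qe2: white king on e1; in check: yes, from the black queen on e2.
King squares — d1: attacked by Qe2; f1: attacked by Qe2; d2: attacked by Nb1; e2: attacked by Kf3; f2: attacked by Qe2.
White has no legal moves → checkmate.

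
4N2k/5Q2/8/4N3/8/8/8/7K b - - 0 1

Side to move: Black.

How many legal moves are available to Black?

Black to move; king on h8.
In check: no.
Legal moves: none.
Count: 0.

0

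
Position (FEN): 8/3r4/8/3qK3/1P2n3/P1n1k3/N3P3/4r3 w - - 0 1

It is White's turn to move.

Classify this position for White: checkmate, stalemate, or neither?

White to move; white king on e5.
In check: yes, from the black queen on d5.
King squares — d4: attacked by Ke3; e4: attacked by Nc3; f4: attacked by Ke3; d5: attacked by Nc3; f5: attacked by Qd5; d6: attacked by Ne4; e6: attacked by Qd5; f6: attacked by Ne4.
Legal moves for White: none.
In check with no legal moves → checkmate.

checkmate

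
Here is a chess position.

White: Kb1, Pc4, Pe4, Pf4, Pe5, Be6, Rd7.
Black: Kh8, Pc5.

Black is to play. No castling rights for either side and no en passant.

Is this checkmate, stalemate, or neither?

stalemate

Black to move; black king on h8.
In check: no.
King squares — g7: attacked by Rd7; h7: attacked by Rd7; g8: attacked by Be6.
Legal moves for Black: none.
Not in check and no legal moves → stalemate.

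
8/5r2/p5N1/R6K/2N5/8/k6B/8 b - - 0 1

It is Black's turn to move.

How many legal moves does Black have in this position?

2

Black to move; king on a2.
In check: yes, from the white rook on a5.
Legal moves: Kb3, Kb1.
Count: 2.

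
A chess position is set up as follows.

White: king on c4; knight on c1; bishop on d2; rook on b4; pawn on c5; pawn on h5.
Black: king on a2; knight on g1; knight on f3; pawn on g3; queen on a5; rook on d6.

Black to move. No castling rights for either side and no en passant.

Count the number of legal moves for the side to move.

2

Black to move; king on a2.
In check: yes, from the white knight on c1.
Legal moves: Ka3, Ka1.
Count: 2.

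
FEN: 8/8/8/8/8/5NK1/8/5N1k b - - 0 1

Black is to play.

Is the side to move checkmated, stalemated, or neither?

stalemate

Black to move; black king on h1.
In check: no.
King squares — g1: attacked by Nf3; g2: attacked by Kg3; h2: attacked by Nf1.
Legal moves for Black: none.
Not in check and no legal moves → stalemate.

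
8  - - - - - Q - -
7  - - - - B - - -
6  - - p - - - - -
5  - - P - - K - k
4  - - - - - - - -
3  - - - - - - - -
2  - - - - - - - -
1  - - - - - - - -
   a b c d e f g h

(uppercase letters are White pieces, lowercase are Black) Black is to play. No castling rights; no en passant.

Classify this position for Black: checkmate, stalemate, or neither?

Black to move; black king on h5.
In check: no.
King squares — g4: attacked by Kf5; h4: attacked by Be7; g5: attacked by Kf5; g6: attacked by Kf5; h6: attacked by Qf8.
Legal moves for Black: none.
Not in check and no legal moves → stalemate.

stalemate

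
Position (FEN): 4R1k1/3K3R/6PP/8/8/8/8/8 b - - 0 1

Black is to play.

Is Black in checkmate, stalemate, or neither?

Black to move; black king on g8.
In check: yes, from the white rook on e8.
King squares — f7: attacked by Pg6; g7: attacked by Ph6; h7: attacked by Pg6; f8: attacked by Re8; h8: attacked by Rh7.
Legal moves for Black: none.
In check with no legal moves → checkmate.

checkmate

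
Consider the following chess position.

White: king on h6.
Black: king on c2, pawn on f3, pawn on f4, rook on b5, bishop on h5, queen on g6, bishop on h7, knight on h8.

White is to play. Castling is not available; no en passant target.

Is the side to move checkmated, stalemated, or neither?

checkmate

White to move; white king on h6.
In check: yes, from the black queen on g6.
King squares — g5: attacked by Rb5; h5: attacked by Rb5; g6: attacked by Bh5; g7: attacked by Qg6; h7: attacked by Qg6.
Legal moves for White: none.
In check with no legal moves → checkmate.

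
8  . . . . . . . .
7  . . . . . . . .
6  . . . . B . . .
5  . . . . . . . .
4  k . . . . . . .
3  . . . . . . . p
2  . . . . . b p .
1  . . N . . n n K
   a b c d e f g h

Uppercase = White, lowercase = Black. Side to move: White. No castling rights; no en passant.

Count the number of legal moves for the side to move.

0

White to move; king on h1.
In check: yes, from the black pawn on g2.
Legal moves: none.
Count: 0.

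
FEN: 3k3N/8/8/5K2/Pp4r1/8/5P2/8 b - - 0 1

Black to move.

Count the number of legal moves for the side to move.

18

Black to move; king on d8.
In check: no.
Legal moves: Ke8, Kc8, Ke7, Kd7, Kc7, Rg8, Rg7, Rg6, Rg5+, Rh4, Rf4+, Re4, Rd4, Rc4, Rg3, Rg2, Rg1, b3.
Count: 18.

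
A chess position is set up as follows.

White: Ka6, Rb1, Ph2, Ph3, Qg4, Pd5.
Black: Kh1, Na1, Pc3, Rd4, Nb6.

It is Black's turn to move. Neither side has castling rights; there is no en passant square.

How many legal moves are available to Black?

2

Black to move; king on h1.
In check: yes, from the white rook on b1.
Legal moves: Kxh2, Rd1.
Count: 2.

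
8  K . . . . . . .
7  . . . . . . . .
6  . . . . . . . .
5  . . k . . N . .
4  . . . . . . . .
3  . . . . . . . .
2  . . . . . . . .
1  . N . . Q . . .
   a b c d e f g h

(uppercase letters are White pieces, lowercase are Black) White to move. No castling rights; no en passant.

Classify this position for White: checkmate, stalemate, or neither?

neither

White to move; white king on a8.
In check: no.
Legal moves for White include: Kb8, Kb7, Ka7, Ng7, Ne7, Nh6, Nd6, Nh4, Nd4, Ng3, Ne3, Qe8, Qe7+, Qe6, Qe5+, Qa5+, Qh4, Qe4, ... (list truncated; more exist).
White has legal moves and is not in check → neither.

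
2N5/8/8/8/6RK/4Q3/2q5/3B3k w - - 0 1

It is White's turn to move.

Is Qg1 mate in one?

After Qg1: black king on h1; in check: yes, from the white queen on g1.
King squares — g1: attacked by Rg4; g2: attacked by Qg1; h2: attacked by Qg1.
Black has no legal moves → checkmate.

yes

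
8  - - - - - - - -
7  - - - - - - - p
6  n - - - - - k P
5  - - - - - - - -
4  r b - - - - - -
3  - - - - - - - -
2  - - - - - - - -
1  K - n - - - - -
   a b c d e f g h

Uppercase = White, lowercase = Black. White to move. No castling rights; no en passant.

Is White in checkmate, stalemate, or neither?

neither

White to move; white king on a1.
In check: yes, from the black rook on a4.
Legal moves for White: Kb2, Kb1.
White is in check but has 2 legal moves → neither.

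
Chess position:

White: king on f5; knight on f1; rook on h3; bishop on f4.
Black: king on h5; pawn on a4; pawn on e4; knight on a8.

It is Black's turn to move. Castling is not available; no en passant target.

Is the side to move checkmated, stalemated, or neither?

checkmate

Black to move; black king on h5.
In check: yes, from the white rook on h3.
King squares — g4: attacked by Kf5; h4: attacked by Rh3; g5: attacked by Bf4; g6: attacked by Kf5; h6: attacked by Rh3.
Legal moves for Black: none.
In check with no legal moves → checkmate.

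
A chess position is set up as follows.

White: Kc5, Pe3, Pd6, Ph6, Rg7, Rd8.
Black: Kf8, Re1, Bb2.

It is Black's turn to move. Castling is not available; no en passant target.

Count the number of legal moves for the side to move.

0

Black to move; king on f8.
In check: yes, from the white rook on d8.
Legal moves: none.
Count: 0.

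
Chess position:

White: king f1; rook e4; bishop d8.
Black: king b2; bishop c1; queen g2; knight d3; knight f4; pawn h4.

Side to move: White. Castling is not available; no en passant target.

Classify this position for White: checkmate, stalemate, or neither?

checkmate

White to move; white king on f1.
In check: yes, from the black queen on g2.
King squares — e1: attacked by Nd3; g1: attacked by Qg2; e2: attacked by Qg2; f2: attacked by Qg2; g2: attacked by Nf4.
Legal moves for White: none.
In check with no legal moves → checkmate.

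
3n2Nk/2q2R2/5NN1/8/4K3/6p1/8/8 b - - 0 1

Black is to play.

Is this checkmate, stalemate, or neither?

Black to move; black king on h8.
In check: yes, from the white knight on g6.
King squares — g7: attacked by Rf7; h7: attacked by Nf6; g8: attacked by Nf6.
Legal moves for Black: none.
In check with no legal moves → checkmate.

checkmate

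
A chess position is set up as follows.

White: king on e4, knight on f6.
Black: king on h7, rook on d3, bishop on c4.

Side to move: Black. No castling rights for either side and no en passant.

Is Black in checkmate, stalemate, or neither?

neither

Black to move; black king on h7.
In check: yes, from the white knight on f6.
Legal moves for Black: Kh8, Kg7, Kh6, Kg6.
Black is in check but has 4 legal moves → neither.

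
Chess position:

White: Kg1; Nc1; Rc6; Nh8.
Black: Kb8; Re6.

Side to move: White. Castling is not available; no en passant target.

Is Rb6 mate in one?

After Rb6: black king on b8; in check: yes, from the white rook on b6.
Black has 5 legal replies: Kc8, Ka8, Kc7, Ka7, Rxb6.
In check but a legal move exists → not checkmate.

no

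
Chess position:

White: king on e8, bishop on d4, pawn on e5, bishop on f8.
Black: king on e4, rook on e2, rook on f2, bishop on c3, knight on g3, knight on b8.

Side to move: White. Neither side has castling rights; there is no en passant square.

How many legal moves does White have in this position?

16

White to move; king on e8.
In check: no.
Legal moves: Bg7, Be7, Bh6, Bd6, Bfc5, Bb4, Ba3, Kd8, Ke7, Ba7, Bb6, Bdc5, Be3, Bxc3, Bxf2, e6.
Count: 16.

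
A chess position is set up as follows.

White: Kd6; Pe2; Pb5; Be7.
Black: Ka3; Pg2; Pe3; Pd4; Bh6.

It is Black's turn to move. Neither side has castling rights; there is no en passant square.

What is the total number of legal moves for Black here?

14

Black to move; king on a3.
In check: no.
Legal moves: Bf8, Bg7, Bg5, Bf4+, Kb4, Ka4, Kb3, Kb2, Ka2, d3, g1=Q, g1=R, g1=B, g1=N.
Count: 14.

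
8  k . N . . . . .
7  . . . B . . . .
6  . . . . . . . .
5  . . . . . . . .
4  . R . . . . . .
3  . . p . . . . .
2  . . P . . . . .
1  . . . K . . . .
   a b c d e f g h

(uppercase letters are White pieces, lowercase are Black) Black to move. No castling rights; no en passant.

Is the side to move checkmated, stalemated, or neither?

Black to move; black king on a8.
In check: no.
King squares — a7: attacked by Nc8; b7: attacked by Rb4; b8: attacked by Rb4.
Legal moves for Black: none.
Not in check and no legal moves → stalemate.

stalemate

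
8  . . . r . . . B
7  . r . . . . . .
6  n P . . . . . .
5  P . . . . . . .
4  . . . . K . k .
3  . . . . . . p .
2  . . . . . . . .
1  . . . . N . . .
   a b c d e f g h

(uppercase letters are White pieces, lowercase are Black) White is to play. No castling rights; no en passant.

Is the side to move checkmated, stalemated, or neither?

neither

White to move; white king on e4.
In check: no.
Legal moves for White: Bg7, Bf6, Be5, Bd4, Bc3, Bb2, Ba1, Ke5, Ke3, Nf3, Nd3, Ng2, Nc2.
White has 13 legal moves and is not in check → neither.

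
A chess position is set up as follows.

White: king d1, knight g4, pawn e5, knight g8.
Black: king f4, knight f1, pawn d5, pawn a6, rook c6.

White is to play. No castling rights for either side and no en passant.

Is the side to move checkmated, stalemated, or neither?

neither

White to move; white king on d1.
In check: no.
Legal moves for White: Ne7, N8h6, N8f6, N4h6, N4f6, Ne3, Nh2, Nf2, Ke2, Ke1, e6.
White has 11 legal moves and is not in check → neither.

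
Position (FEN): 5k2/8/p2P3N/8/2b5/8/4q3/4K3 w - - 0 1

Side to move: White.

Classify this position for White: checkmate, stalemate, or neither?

checkmate

White to move; white king on e1.
In check: yes, from the black queen on e2.
King squares — d1: attacked by Qe2; f1: attacked by Qe2; d2: attacked by Qe2; e2: attacked by Bc4; f2: attacked by Qe2.
Legal moves for White: none.
In check with no legal moves → checkmate.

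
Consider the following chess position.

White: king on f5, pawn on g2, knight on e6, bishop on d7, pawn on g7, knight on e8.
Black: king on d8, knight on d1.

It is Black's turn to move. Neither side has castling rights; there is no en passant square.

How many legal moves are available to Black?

Black to move; king on d8.
In check: yes, from the white knight on e6.
Legal moves: Ke7, Kxd7.
Count: 2.

2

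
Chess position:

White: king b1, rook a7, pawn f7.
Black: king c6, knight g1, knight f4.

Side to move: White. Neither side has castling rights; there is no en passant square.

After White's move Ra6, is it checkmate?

After Ra6: black king on c6; in check: yes, from the white rook on a6.
Black has 6 legal replies: Kd7, Kc7, Kb7, Kd5, Kc5, Kb5.
In check but a legal move exists → not checkmate.

no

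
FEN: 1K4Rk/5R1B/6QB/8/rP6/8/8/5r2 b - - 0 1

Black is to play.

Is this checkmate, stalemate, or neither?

Black to move; black king on h8.
In check: yes, from the white rook on g8.
King squares — g7: attacked by Qg6; h7: attacked by Qg6; g8: attacked by Qg6.
Legal moves for Black: none.
In check with no legal moves → checkmate.

checkmate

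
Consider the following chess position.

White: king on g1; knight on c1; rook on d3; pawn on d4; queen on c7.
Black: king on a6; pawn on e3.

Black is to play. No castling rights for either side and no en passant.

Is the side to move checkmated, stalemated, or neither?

neither

Black to move; black king on a6.
In check: no.
Legal moves for Black: Kb5, e2.
Black has 2 legal moves and is not in check → neither.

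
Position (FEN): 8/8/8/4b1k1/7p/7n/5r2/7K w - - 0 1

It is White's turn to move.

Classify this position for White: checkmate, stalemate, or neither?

White to move; white king on h1.
In check: no.
King squares — g1: attacked by Nh3; g2: attacked by Rf2; h2: attacked by Rf2.
Legal moves for White: none.
Not in check and no legal moves → stalemate.

stalemate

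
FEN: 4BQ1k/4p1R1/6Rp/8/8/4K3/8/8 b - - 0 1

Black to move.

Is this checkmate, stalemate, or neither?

checkmate

Black to move; black king on h8.
In check: yes, from the white queen on f8.
King squares — g7: attacked by Rg6; h7: attacked by Rg7; g8: attacked by Rg7.
Legal moves for Black: none.
In check with no legal moves → checkmate.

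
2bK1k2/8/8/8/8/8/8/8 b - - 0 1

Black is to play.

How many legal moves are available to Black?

10

Black to move; king on f8.
In check: no.
Legal moves: Kg8, Kg7, Kf7, Bd7, Bb7, Be6, Ba6, Bf5, Bg4, Bh3.
Count: 10.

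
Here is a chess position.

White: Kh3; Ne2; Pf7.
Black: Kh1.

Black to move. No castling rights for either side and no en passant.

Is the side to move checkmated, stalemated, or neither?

stalemate

Black to move; black king on h1.
In check: no.
King squares — g1: attacked by Ne2; g2: attacked by Kh3; h2: attacked by Kh3.
Legal moves for Black: none.
Not in check and no legal moves → stalemate.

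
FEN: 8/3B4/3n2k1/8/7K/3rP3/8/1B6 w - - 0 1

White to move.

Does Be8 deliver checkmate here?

no

After Be8: black king on g6; in check: yes, from the white bishop on e8.
Black has 7 legal replies: Kh7, Kg7, Kh6, Kf6, Kf5, Nxe8, Nf7.
In check but a legal move exists → not checkmate.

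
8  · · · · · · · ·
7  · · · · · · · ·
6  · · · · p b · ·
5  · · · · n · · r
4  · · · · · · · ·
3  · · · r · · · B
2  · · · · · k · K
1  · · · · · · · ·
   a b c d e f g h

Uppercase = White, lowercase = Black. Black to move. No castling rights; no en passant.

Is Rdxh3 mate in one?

yes

After Rdxh3: white king on h2; in check: yes, from the black rook on h3.
King squares — g1: attacked by Kf2; h1: attacked by Rh3; g2: attacked by Kf2; g3: attacked by Kf2; h3: attacked by Rh5.
White has no legal moves → checkmate.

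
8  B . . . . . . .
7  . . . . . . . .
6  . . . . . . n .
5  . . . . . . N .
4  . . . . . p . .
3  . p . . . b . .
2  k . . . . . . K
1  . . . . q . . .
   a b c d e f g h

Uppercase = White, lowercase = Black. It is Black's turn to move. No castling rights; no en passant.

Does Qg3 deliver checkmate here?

yes

After Qg3: white king on h2; in check: yes, from the black queen on g3.
King squares — g1: attacked by Qg3; h1: attacked by Bf3; g2: attacked by Bf3; g3: attacked by Pf4; h3: attacked by Qg3.
White has no legal moves → checkmate.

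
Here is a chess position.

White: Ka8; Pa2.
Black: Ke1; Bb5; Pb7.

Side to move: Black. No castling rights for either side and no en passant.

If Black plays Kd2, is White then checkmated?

After Kd2: white king on a8; in check: no.
White is not in check, so this cannot be checkmate.

no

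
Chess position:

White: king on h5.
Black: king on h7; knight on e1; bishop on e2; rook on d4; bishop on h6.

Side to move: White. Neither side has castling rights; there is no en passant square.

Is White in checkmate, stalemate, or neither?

checkmate

White to move; white king on h5.
In check: yes, from the black bishop on e2.
King squares — g4: attacked by Be2; h4: attacked by Rd4; g5: attacked by Bh6; g6: attacked by Kh7; h6: attacked by Kh7.
Legal moves for White: none.
In check with no legal moves → checkmate.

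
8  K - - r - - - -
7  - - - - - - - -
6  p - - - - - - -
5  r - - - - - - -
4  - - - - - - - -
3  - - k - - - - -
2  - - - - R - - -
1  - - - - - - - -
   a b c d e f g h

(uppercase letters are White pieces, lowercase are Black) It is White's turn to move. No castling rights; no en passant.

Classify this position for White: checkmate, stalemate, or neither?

White to move; white king on a8.
In check: yes, from the black rook on d8.
King squares — a7: available; b7: available; b8: attacked by Rd8.
Legal moves for White: Kb7, Ka7.
White is in check but has 2 legal moves → neither.

neither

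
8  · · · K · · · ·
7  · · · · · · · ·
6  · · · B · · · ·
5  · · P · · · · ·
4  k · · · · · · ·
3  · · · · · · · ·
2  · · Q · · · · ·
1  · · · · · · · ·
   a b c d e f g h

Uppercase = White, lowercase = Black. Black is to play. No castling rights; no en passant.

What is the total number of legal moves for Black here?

Black to move; king on a4.
In check: yes, from the white queen on c2.
Legal moves: Kb5, Ka5, Kb4, Ka3.
Count: 4.

4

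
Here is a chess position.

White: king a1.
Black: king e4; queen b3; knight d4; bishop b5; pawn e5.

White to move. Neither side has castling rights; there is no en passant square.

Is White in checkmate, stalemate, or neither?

White to move; white king on a1.
In check: no.
King squares — b1: attacked by Qb3; a2: attacked by Qb3; b2: attacked by Qb3.
Legal moves for White: none.
Not in check and no legal moves → stalemate.

stalemate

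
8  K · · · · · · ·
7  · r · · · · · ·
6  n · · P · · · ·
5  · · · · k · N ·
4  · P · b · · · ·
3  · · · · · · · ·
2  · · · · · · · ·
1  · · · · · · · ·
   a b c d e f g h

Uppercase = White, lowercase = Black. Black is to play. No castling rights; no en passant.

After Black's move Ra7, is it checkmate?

After Ra7: white king on a8; in check: yes, from the black rook on a7.
King squares — a7: attacked by Bd4; b7: attacked by Ra7; b8: attacked by Na6.
White has no legal moves → checkmate.

yes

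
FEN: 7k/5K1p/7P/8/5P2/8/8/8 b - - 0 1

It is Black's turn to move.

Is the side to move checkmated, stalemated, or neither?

stalemate

Black to move; black king on h8.
In check: no.
King squares — g7: attacked by Ph6; h7: own pawn; g8: attacked by Kf7.
Legal moves for Black: none.
Not in check and no legal moves → stalemate.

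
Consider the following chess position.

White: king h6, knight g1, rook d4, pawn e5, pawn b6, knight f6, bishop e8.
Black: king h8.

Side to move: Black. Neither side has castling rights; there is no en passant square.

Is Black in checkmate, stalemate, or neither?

Black to move; black king on h8.
In check: no.
King squares — g7: attacked by Kh6; h7: attacked by Nf6; g8: attacked by Nf6.
Legal moves for Black: none.
Not in check and no legal moves → stalemate.

stalemate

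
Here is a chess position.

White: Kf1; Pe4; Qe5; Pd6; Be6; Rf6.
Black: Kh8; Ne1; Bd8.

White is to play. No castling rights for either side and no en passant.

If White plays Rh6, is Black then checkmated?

yes

After Rh6: black king on h8; in check: yes, from the white queen on e5 and the white rook on h6.
King squares — g7: attacked by Qe5; h7: attacked by Rh6; g8: attacked by Be6.
Black has no legal moves → checkmate.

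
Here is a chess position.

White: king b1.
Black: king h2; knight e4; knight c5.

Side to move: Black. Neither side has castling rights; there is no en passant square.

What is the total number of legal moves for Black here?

19

Black to move; king on h2.
In check: no.
Legal moves: Nd7, Nb7, Ne6, Na6, Na4, Nd3, Nb3, Nf6, Nd6, Ng5, Ng3, Nc3+, Nf2, Nd2+, Kh3, Kg3, Kg2, Kh1, Kg1.
Count: 19.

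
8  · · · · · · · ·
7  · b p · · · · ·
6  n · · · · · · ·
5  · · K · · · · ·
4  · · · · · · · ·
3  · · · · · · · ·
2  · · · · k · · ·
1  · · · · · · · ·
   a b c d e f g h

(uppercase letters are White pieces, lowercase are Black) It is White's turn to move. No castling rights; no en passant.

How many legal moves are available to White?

3

White to move; king on c5.
In check: yes, from the black knight on a6.
Legal moves: Kb5, Kd4, Kc4.
Count: 3.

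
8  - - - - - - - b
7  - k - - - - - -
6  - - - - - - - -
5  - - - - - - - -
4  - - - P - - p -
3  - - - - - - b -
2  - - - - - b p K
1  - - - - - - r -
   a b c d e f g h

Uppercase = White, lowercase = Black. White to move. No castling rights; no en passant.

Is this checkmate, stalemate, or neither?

checkmate

White to move; white king on h2.
In check: yes, from the black bishop on g3.
King squares — g1: attacked by Bf2; h1: attacked by Rg1; g2: attacked by Rg1; g3: attacked by Bf2; h3: attacked by Pg4.
Legal moves for White: none.
In check with no legal moves → checkmate.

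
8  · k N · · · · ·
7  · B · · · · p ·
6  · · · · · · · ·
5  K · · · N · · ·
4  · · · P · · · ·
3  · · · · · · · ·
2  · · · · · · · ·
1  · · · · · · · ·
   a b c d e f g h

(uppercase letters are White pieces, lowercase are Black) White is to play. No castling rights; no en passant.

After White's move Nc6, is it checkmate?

After Nc6: black king on b8; in check: yes, from the white knight on c6.
Black has 2 legal replies: Kc7, Kxb7.
In check but a legal move exists → not checkmate.

no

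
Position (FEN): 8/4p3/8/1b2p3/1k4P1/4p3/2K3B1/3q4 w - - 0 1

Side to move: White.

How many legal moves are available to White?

White to move; king on c2.
In check: yes, from the black queen on d1.
Legal moves: Kb2, Kxd1.
Count: 2.

2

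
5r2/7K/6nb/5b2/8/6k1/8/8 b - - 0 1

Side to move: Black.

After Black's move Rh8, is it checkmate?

After Rh8: white king on h7; in check: yes, from the black rook on h8.
King squares — g6: attacked by Bf5; h6: attacked by Rh8; g7: attacked by Bh6; g8: attacked by Rh8; h8: attacked by Ng6.
White has no legal moves → checkmate.

yes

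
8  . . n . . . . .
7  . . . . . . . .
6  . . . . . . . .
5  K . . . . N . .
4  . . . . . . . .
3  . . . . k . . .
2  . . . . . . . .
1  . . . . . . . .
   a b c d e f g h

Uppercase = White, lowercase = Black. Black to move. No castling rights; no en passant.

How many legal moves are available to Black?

Black to move; king on e3.
In check: yes, from the white knight on f5.
Legal moves: Kf4, Ke4, Kf3, Kd3, Kf2, Ke2, Kd2.
Count: 7.

7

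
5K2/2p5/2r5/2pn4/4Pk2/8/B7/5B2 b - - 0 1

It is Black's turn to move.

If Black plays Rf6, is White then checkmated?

no

After Rf6: white king on f8; in check: yes, from the black rook on f6.
White has 3 legal replies: Kg8, Ke8, Kg7.
In check but a legal move exists → not checkmate.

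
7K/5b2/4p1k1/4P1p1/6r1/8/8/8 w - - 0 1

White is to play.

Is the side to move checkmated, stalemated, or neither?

stalemate

White to move; white king on h8.
In check: no.
King squares — g7: attacked by Kg6; h7: attacked by Kg6; g8: attacked by Bf7.
Legal moves for White: none.
Not in check and no legal moves → stalemate.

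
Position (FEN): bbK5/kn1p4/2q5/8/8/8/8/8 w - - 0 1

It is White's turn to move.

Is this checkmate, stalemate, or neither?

checkmate

White to move; white king on c8.
In check: yes, from the black queen on c6.
King squares — b7: attacked by Qc6; c7: attacked by Qc6; d7: attacked by Qc6; b8: attacked by Ka7; d8: attacked by Nb7.
Legal moves for White: none.
In check with no legal moves → checkmate.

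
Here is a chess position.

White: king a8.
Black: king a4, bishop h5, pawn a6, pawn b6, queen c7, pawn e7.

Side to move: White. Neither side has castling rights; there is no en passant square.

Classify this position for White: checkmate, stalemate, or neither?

stalemate

White to move; white king on a8.
In check: no.
King squares — a7: attacked by Qc7; b7: attacked by Qc7; b8: attacked by Qc7.
Legal moves for White: none.
Not in check and no legal moves → stalemate.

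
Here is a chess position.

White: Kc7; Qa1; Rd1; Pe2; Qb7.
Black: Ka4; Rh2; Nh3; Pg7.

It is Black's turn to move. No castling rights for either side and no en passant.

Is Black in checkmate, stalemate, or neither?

Black to move; black king on a4.
In check: yes, from the white queen on a1.
King squares — a3: attacked by Qa1; b3: attacked by Qb7; b4: attacked by Qb7; a5: attacked by Qa1; b5: attacked by Qb7.
Legal moves for Black: none.
In check with no legal moves → checkmate.

checkmate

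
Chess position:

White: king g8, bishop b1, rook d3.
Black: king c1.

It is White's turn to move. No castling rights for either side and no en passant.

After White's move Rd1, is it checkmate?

no

After Rd1: black king on c1; in check: yes, from the white rook on d1.
Black has 2 legal replies: Kb2, Kxd1.
In check but a legal move exists → not checkmate.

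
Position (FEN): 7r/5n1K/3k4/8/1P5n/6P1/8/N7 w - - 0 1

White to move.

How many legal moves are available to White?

1

White to move; king on h7.
In check: yes, from the black rook on h8.
Legal moves: Kg7.
Count: 1.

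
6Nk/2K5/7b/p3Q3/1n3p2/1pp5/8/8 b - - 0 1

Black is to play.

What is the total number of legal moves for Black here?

3

Black to move; king on h8.
In check: yes, from the white queen on e5.
Legal moves: Kxg8, Kh7, Bg7.
Count: 3.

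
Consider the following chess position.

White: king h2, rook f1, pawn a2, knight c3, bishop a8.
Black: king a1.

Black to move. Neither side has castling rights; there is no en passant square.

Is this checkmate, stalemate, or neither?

neither

Black to move; black king on a1.
In check: yes, from the white rook on f1.
King squares — b1: attacked by Rf1; a2: attacked by Nc3; b2: available.
Legal moves for Black: Kb2.
Black is in check but has 1 legal move → neither.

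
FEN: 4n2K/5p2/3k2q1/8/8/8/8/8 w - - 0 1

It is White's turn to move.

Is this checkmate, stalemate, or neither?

White to move; white king on h8.
In check: no.
King squares — g7: attacked by Qg6; h7: attacked by Qg6; g8: attacked by Qg6.
Legal moves for White: none.
Not in check and no legal moves → stalemate.

stalemate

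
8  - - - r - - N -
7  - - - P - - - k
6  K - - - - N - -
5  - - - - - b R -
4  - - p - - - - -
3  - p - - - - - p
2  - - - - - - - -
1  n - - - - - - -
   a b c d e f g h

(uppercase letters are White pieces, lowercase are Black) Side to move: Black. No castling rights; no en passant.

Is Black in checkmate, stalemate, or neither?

neither

Black to move; black king on h7.
In check: yes, from the white knight on f6.
Legal moves for Black: Kh8.
Black is in check but has 1 legal move → neither.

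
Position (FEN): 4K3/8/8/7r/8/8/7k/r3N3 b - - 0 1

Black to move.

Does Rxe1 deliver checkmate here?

After Rxe1: white king on e8; in check: yes, from the black rook on e1.
White has 4 legal replies: Kf8, Kd8, Kf7, Kd7.
In check but a legal move exists → not checkmate.

no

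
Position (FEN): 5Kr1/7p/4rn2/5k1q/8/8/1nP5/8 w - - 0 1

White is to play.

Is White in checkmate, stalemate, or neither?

White to move; white king on f8.
In check: yes, from the black rook on g8.
King squares — e7: attacked by Re6; f7: attacked by Qh5; g7: attacked by Rg8; e8: attacked by Qh5; g8: attacked by Nf6.
Legal moves for White: none.
In check with no legal moves → checkmate.

checkmate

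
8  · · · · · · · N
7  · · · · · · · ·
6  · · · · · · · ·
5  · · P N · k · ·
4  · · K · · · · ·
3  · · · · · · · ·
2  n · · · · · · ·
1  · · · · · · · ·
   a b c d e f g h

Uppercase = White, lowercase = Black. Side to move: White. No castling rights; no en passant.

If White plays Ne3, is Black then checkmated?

no

After Ne3: black king on f5; in check: yes, from the white knight on e3.
Black has 6 legal replies: Kf6, Ke6, Kg5, Ke5, Kf4, Ke4.
In check but a legal move exists → not checkmate.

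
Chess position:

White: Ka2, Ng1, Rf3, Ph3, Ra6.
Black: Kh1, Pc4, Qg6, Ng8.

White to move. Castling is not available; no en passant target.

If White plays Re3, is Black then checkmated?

no

After Re3: black king on h1; in check: no.
Black is not in check, so this cannot be checkmate.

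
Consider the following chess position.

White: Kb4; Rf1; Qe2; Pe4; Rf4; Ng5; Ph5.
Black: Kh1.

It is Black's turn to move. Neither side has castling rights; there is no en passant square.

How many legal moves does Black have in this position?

0

Black to move; king on h1.
In check: yes, from the white rook on f1.
Legal moves: none.
Count: 0.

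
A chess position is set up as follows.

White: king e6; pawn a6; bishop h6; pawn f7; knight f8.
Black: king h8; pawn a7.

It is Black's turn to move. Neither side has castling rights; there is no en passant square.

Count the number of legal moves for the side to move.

0

Black to move; king on h8.
In check: no.
Legal moves: none.
Count: 0.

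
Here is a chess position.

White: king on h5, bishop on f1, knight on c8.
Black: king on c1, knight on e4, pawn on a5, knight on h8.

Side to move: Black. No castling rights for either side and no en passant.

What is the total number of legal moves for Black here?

Black to move; king on c1.
In check: no.
Legal moves: Nf7, Ng6, Nf6+, Nd6, Ng5, Nc5, Ng3+, Nc3, Nf2, Nd2, Kd2, Kc2, Kb2, Kd1, Kb1, a4.
Count: 16.

16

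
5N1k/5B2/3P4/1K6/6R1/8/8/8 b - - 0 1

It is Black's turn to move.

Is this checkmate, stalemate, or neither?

Black to move; black king on h8.
In check: no.
King squares — g7: attacked by Rg4; h7: attacked by Nf8; g8: attacked by Rg4.
Legal moves for Black: none.
Not in check and no legal moves → stalemate.

stalemate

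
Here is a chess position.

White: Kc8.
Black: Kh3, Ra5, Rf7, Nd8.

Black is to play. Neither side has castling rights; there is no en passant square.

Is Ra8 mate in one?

After Ra8: white king on c8; in check: yes, from the black rook on a8.
King squares — b7: attacked by Rf7; c7: attacked by Rf7; d7: attacked by Rf7; b8: attacked by Ra8; d8: attacked by Ra8.
White has no legal moves → checkmate.

yes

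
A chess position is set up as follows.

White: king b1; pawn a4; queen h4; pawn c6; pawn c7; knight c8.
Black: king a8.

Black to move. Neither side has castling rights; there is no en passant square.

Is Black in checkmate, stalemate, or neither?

Black to move; black king on a8.
In check: no.
King squares — a7: attacked by Nc8; b7: attacked by Pc6; b8: attacked by Pc7.
Legal moves for Black: none.
Not in check and no legal moves → stalemate.

stalemate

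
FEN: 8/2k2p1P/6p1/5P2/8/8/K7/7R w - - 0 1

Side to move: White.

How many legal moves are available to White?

23

White to move; king on a2.
In check: no.
Legal moves: Kb3, Ka3, Kb2, Kb1, Ka1, Rh6, Rh5, Rh4, Rh3, Rh2, Rg1, Rf1, Re1, Rd1, Rc1+, Rb1, Ra1, fxg6, h8=Q, h8=R, h8=B, h8=N, f6.
Count: 23.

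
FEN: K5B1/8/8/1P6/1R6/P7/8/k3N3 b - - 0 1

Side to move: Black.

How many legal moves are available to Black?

0

Black to move; king on a1.
In check: no.
Legal moves: none.
Count: 0.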